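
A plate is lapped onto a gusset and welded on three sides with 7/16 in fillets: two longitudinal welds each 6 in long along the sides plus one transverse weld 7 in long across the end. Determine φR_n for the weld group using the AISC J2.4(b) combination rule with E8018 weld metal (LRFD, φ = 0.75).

E80XX → F_EXX = 80 ksi.
t_e = 0.707 × 0.4375 = 0.3093 in.
R_nwl = 0.6 × 80 × 0.3093 × 12 = 178.2 kip (longitudinal, 2 welds).
R_nwt = 0.6 × 80 × 0.3093 × 7 = 103.9 kip (transverse, base value).
(i) R_nwl + R_nwt = 282.1 kip; (ii) 0.85 R_nwl + 1.5 R_nwt = 307.3 kip.
R_n = max = 307.3 kip [governs: (ii)]; φR_n = 230.5 kip.

φR_n ≈ 230 kip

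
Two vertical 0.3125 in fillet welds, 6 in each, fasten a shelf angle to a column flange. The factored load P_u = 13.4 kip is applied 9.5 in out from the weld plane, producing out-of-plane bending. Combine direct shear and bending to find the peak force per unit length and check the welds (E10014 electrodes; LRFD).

E100XX → F_EXX = 100 ksi.
L_w = 2 × 6 = 12 in; section modulus (unit throat) S = 2 × L²/6 = 12 in².
Direct shear f_v = P/L_w = 13.4/12 = 1.117 kip/in.
Moment M = P × e = 13.4 × 9.5 = 127.3 kip·in; bending f_b = M/S = 10.61 kip/in.
f_max = √(f_v² + f_b²) = √(1.117² + 10.61²) = 10.67 kip/in.
φr_n = 0.75 × 0.6 × 100 × (0.707 × 0.3125) = 9.942 kip/in → NOT adequate.

f_max ≈ 10.7 kip/in; NOT adequate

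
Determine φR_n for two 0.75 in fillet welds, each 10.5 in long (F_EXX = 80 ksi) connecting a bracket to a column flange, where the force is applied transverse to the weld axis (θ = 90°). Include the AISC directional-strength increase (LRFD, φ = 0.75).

φR_n ≈ 601 kip

t_e = 0.707 × 0.75 = 0.5302 in; A_we = 0.5302 × 21 = 11.14 in².
Directional factor: 1.0 + 0.5 sin^1.5(90°) = 1.5.
F_nw = 0.6 × 80 × 1.5 = 72 ksi.
φR_n = 0.75 × 72 × 11.14 = 601.3 kip.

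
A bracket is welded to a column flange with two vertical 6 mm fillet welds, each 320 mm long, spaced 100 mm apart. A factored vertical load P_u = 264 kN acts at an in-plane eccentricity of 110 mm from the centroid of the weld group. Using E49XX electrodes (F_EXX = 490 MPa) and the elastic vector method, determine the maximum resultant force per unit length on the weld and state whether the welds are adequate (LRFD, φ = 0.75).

Total weld length L_w = 640 mm. Treat welds as unit-width lines.
Polar moment about centroid: J = 2[d³/12 + d(b/2)²] = 2[320³/12 + 320×50²] = 7061000 mm³.
Direct shear f_v = P/L_w = 264×10³ / 640 = 412.5 N/mm (vertical).
Torsion M = P·e = 264×10³ × 110 = 29040000 N·mm.
Critical point at (x, y) = (50, 160) from centroid. f_tx = M·y/J = 658 N/mm; f_ty = M·x/J = 205.6 N/mm.
Resultant f_max = √[f_tx² + (f_v + f_ty)²] = √[658² + (412.5 + 205.6)²] = 902.8 N/mm.
Capacity per unit length: φr_n = 0.75 × 0.6 × 490 × (0.707 × 6) = 935.4 N/mm.
902.8 ≤ 935.4 → adequate.

f_max ≈ 903 N/mm; adequate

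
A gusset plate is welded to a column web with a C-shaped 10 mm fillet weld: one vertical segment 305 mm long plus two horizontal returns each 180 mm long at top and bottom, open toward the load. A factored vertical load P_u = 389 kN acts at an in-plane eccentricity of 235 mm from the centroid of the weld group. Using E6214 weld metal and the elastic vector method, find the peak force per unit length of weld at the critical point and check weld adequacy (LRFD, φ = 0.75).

E62XX → F_EXX = 620 MPa.
Total weld length L_w = 665 mm. Treat welds as unit-width lines.
Centroid: x̄ = 2×180×90 / 665 = 48.72 mm from the vertical weld.
Polar moment about centroid: J = I_x + I_y = [305³/12 + 2×180×152.5²] + [305×48.72² + 2(180³/12 + 180×41.28²)] = 13050000 mm³.
Direct shear f_v = P/L_w = 389×10³ / 665 = 585 N/mm (vertical).
Torsion M = P·e = 389×10³ × 235 = 91415000 N·mm.
Critical point at (x, y) = (131.3, 152.5) from centroid. f_tx = M·y/J = 1069 N/mm; f_ty = M·x/J = 919.9 N/mm.
Resultant f_max = √[f_tx² + (f_v + f_ty)²] = √[1069² + (585 + 919.9)²] = 1846 N/mm.
Capacity per unit length: φr_n = 0.75 × 0.6 × 620 × (0.707 × 10) = 1973 N/mm.
1846 ≤ 1973 → adequate.

f_max ≈ 1850 N/mm; adequate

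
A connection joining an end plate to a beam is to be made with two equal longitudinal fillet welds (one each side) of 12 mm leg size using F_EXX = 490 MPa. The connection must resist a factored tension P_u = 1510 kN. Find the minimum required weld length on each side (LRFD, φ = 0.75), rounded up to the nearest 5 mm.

L = 405 mm on each side

Throat t_e = 0.707 × 12 = 8.484 mm.
φr_n = 0.75 × 0.6 × 490 × 8.484 × 10⁻³ = 1.871 kN/mm.
L_req = P_u / φr_n = 1510 / 1.871 = 807.2 mm total.
Per side: 807.2 / 2 = 403.6 mm.
Round up → use L = 405 mm on each side.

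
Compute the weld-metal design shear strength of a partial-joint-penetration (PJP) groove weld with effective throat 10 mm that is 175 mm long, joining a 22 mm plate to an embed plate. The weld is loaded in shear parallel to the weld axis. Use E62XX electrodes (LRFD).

φR_n ≈ 488 kN

E62XX → F_EXX = 620 MPa.
Effective throat (given) t_e = 10 mm.
A_we = 10 × 175 = 1750 mm².
F_nw = 0.6 F_EXX = 372 MPa.
φR_n = 0.75 × 372 × 1750 × 10⁻³ = 488.2 kN.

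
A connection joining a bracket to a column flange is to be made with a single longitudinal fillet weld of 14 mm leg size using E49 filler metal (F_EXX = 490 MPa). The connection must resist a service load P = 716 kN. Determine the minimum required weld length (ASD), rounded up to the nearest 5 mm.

Throat t_e = 0.707 × 14 = 9.898 mm.
r_n/Ω = (0.6 × 490 × 9.898) / 2.0 = 1455 N/mm = 1.455 kN/mm.
L_req = P / (r_n/Ω) = 716 / 1.455 = 492.1 mm total.
Round up → use L = 495 mm.

L = 495 mm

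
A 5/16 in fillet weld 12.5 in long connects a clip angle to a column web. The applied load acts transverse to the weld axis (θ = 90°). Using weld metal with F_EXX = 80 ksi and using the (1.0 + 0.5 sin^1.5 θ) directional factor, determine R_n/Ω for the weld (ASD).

t_e = 0.707 × 0.3125 = 0.2209 in; A_we = 0.2209 × 12.5 = 2.762 in².
Directional factor: 1.0 + 0.5 sin^1.5(90°) = 1.5.
F_nw = 0.6 × 80 × 1.5 = 72 ksi.
R_n/Ω = (72 × 2.762) / 2.0 = 99.42 kip.

R_n/Ω ≈ 99.4 kip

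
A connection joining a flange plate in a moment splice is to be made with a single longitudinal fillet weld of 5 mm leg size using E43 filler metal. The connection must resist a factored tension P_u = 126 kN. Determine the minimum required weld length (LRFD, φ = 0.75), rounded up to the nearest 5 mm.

L = 185 mm

E43XX → F_EXX = 430 MPa.
Throat t_e = 0.707 × 5 = 3.535 mm.
φr_n = 0.75 × 0.6 × 430 × 3.535 × 10⁻³ = 0.684 kN/mm.
L_req = P_u / φr_n = 126 / 0.684 = 184.2 mm total.
Round up → use L = 185 mm.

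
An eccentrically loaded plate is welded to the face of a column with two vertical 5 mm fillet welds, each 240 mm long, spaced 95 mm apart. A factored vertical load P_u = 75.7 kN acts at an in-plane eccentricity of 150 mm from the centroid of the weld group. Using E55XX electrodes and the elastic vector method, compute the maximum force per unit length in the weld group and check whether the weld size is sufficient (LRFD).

f_max ≈ 512 N/mm; adequate

E55XX → F_EXX = 550 MPa.
Total weld length L_w = 480 mm. Treat welds as unit-width lines.
Polar moment about centroid: J = 2[d³/12 + d(b/2)²] = 2[240³/12 + 240×47.5²] = 3387000 mm³.
Direct shear f_v = P/L_w = 75.7×10³ / 480 = 157.7 N/mm (vertical).
Torsion M = P·e = 75.7×10³ × 150 = 11355000 N·mm.
Critical point at (x, y) = (47.5, 120) from centroid. f_tx = M·y/J = 402.3 N/mm; f_ty = M·x/J = 159.2 N/mm.
Resultant f_max = √[f_tx² + (f_v + f_ty)²] = √[402.3² + (157.7 + 159.2)²] = 512.2 N/mm.
Capacity per unit length: φr_n = 0.75 × 0.6 × 550 × (0.707 × 5) = 874.9 N/mm.
512.2 ≤ 874.9 → adequate.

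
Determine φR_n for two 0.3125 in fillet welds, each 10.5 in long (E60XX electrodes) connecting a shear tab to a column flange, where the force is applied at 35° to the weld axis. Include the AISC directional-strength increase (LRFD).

E60XX → F_EXX = 60 ksi.
t_e = 0.707 × 0.3125 = 0.2209 in; A_we = 0.2209 × 21 = 4.64 in².
Directional factor: 1.0 + 0.5 sin^1.5(35°) = 1.217.
F_nw = 0.6 × 60 × 1.217 = 43.82 ksi.
φR_n = 0.75 × 43.82 × 4.64 = 152.5 kips.

φR_n ≈ 152 kips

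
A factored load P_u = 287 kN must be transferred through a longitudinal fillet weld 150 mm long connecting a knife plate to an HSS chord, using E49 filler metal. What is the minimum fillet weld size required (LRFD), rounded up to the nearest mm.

w = 13 mm

E49XX → F_EXX = 490 MPa.
Total weld length L = 150 mm.
Required throat t_e = P_u / (φ × 0.6 F_EXX × L) = 287 / (0.75 × 0.6 × 490 × 150 × 10⁻³) = 8.677 mm.
Required leg w = t_e / 0.707 = 12.27 mm → use 13 mm.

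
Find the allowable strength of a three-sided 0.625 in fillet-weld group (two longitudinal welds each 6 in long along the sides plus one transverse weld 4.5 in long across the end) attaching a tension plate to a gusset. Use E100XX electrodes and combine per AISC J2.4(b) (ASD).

E100XX → F_EXX = 100 ksi.
t_e = 0.707 × 0.625 = 0.4419 in.
R_nwl = 0.6 × 100 × 0.4419 × 12 = 318.1 kip (longitudinal, 2 welds).
R_nwt = 0.6 × 100 × 0.4419 × 4.5 = 119.3 kip (transverse, base value).
(i) R_nwl + R_nwt = 437.5 kip; (ii) 0.85 R_nwl + 1.5 R_nwt = 449.4 kip.
R_n = max = 449.4 kip [governs: (ii)]; R_n/Ω = 224.7 kip.

R_n/Ω ≈ 225 kip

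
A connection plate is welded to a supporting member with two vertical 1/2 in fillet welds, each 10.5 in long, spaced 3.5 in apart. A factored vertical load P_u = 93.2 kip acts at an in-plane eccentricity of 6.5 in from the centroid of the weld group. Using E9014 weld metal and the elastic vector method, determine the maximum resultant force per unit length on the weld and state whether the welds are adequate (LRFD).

E90XX → F_EXX = 90 ksi.
Total weld length L_w = 21 in. Treat welds as unit-width lines.
Polar moment about centroid: J = 2[d³/12 + d(b/2)²] = 2[10.5³/12 + 10.5×1.75²] = 257.2 in³.
Direct shear f_v = P/L_w = 93.2 / 21 = 4.438 kip/in (vertical).
Torsion M = P·e = 93.2 × 6.5 = 605.8 kip·in.
Critical point at (x, y) = (1.75, 5.25) from centroid. f_tx = M·y/J = 12.36 kip/in; f_ty = M·x/J = 4.121 kip/in.
Resultant f_max = √[f_tx² + (f_v + f_ty)²] = √[12.36² + (4.438 + 4.121)²] = 15.04 kip/in.
Capacity per unit length: φr_n = 0.75 × 0.6 × 90 × (0.707 × 0.5) = 14.32 kip/in.
15.04 > 14.32 → NOT adequate.

f_max ≈ 15 kip/in; NOT adequate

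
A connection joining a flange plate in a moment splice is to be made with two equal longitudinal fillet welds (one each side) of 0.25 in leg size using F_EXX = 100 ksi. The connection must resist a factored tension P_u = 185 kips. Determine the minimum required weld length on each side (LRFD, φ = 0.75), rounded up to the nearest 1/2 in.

L = 12 in on each side

Throat t_e = 0.707 × 0.25 = 0.1767 in.
φr_n = 0.75 × 0.6 × 100 × 0.1767 = 7.954 kips/in.
L_req = P_u / φr_n = 185 / 7.954 = 23.26 in total.
Per side: 23.26 / 2 = 11.63 in.
Round up → use L = 12 in on each side.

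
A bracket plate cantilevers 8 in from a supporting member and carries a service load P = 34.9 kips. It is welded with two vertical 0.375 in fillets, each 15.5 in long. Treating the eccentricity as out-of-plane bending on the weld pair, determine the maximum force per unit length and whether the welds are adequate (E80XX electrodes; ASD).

E80XX → F_EXX = 80 ksi.
L_w = 2 × 15.5 = 31 in; section modulus (unit throat) S = 2 × L²/6 = 80.08 in².
Direct shear f_v = P/L_w = 34.9/31 = 1.126 kip/in.
Moment M = P × e = 34.9 × 8 = 279.2 kip·in; bending f_b = M/S = 3.486 kip/in.
f_max = √(f_v² + f_b²) = √(1.126² + 3.486²) = 3.664 kip/in.
r_n/Ω = (1/2.0) × 0.6 × 80 × (0.707 × 0.375) = 6.363 kip/in → adequate.

f_max ≈ 3.66 kip/in; adequate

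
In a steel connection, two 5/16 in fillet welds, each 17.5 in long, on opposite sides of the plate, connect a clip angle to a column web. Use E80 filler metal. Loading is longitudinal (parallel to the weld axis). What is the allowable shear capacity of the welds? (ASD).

E80XX → F_EXX = 80 ksi.
Effective throat t_e = 0.707 × 0.3125 = 0.2209 in.
Total length L = 35 in; A_we = 0.2209 × 35 = 7.733 in².
F_nw = 0.6 F_EXX = 0.6 × 80 = 48 ksi.
R_n = 48 × 7.733 = 371.2 kip; R_n/Ω = 371.2/2.0 = 185.6 kip.

R_n/Ω ≈ 186 kip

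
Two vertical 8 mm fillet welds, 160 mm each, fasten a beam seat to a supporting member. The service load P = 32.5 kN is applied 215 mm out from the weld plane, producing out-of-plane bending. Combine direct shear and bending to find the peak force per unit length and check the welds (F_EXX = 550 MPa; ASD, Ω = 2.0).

f_max ≈ 825 N/mm; adequate

L_w = 2 × 160 = 320 mm; section modulus (unit throat) S = 2 × L²/6 = 8533 mm².
Direct shear f_v = P/L_w = 32.5×10³/320 = 101.6 N/mm.
Moment M = P × e = 32.5×10³ × 215 = 6987500 N·mm; bending f_b = M/S = 818.8 N/mm.
f_max = √(f_v² + f_b²) = √(101.6² + 818.8²) = 825.1 N/mm.
r_n/Ω = (1/2.0) × 0.6 × 550 × (0.707 × 8) = 933.2 N/mm → adequate.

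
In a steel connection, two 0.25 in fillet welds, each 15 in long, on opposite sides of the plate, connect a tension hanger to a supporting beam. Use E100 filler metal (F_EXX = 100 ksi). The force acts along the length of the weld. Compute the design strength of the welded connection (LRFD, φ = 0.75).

Effective throat t_e = 0.707 × 0.25 = 0.1767 in.
Total length L = 30 in; A_we = 0.1767 × 30 = 5.302 in².
F_nw = 0.6 F_EXX = 0.6 × 100 = 60 ksi.
φR_n = 0.75 × 60 × 5.302 = 238.6 kip.

φR_n ≈ 239 kip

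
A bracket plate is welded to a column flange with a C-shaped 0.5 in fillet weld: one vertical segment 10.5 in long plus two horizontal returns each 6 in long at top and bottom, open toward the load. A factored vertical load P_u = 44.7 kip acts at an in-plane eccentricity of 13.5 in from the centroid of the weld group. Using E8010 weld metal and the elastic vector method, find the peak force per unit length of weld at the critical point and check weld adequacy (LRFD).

f_max ≈ 9.45 kip/in; adequate

E80XX → F_EXX = 80 ksi.
Total weld length L_w = 22.5 in. Treat welds as unit-width lines.
Centroid: x̄ = 2×6×3 / 22.5 = 1.6 in from the vertical weld.
Polar moment about centroid: J = I_x + I_y = [10.5³/12 + 2×6×5.25²] + [10.5×1.6² + 2(6³/12 + 6×1.4²)] = 513.6 in³.
Direct shear f_v = P/L_w = 44.7 / 22.5 = 1.987 kip/in (vertical).
Torsion M = P·e = 44.7 × 13.5 = 603.45 kip·in.
Critical point at (x, y) = (4.4, 5.25) from centroid. f_tx = M·y/J = 6.168 kip/in; f_ty = M·x/J = 5.17 kip/in.
Resultant f_max = √[f_tx² + (f_v + f_ty)²] = √[6.168² + (1.987 + 5.17)²] = 9.448 kip/in.
Capacity per unit length: φr_n = 0.75 × 0.6 × 80 × (0.707 × 0.5) = 12.73 kip/in.
9.448 ≤ 12.73 → adequate.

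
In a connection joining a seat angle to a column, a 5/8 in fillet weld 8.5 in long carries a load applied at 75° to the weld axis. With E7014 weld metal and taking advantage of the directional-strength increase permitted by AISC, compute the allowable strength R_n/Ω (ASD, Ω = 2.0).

R_n/Ω ≈ 116 kips

E70XX → F_EXX = 70 ksi.
t_e = 0.707 × 0.625 = 0.4419 in; A_we = 0.4419 × 8.5 = 3.756 in².
Directional factor: 1.0 + 0.5 sin^1.5(75°) = 1.475.
F_nw = 0.6 × 70 × 1.475 = 61.94 ksi.
R_n/Ω = (61.94 × 3.756) / 2.0 = 116.3 kips.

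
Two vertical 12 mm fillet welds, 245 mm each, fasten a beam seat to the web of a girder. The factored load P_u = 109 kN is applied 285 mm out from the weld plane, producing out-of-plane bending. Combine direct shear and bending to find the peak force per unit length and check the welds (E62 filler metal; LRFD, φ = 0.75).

E62XX → F_EXX = 620 MPa.
L_w = 2 × 245 = 490 mm; section modulus (unit throat) S = 2 × L²/6 = 20010 mm².
Direct shear f_v = P/L_w = 109×10³/490 = 222.4 N/mm.
Moment M = P × e = 109×10³ × 285 = 31065000 N·mm; bending f_b = M/S = 1553 N/mm.
f_max = √(f_v² + f_b²) = √(222.4² + 1553²) = 1568 N/mm.
φr_n = 0.75 × 0.6 × 620 × (0.707 × 12) = 2367 N/mm → adequate.

f_max ≈ 1570 N/mm; adequate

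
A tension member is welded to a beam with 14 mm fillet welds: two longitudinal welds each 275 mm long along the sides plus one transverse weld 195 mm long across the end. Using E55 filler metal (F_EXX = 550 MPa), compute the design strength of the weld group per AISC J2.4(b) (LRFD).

φR_n ≈ 1860 kN

t_e = 0.707 × 14 = 9.898 mm.
R_nwl = 0.6 × 550 × 9.898 × 550 × 10⁻³ = 1796 kN (longitudinal, 2 welds).
R_nwt = 0.6 × 550 × 9.898 × 195 × 10⁻³ = 636.9 kN (transverse, base value).
(i) R_nwl + R_nwt = 2433 kN; (ii) 0.85 R_nwl + 1.5 R_nwt = 2482 kN.
R_n = max = 2482 kN [governs: (ii)]; φR_n = 1862 kN.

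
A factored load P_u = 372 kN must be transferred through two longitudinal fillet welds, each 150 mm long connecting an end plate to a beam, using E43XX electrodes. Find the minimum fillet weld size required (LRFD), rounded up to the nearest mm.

w = 10 mm

E43XX → F_EXX = 430 MPa.
Total weld length L = 300 mm.
Required throat t_e = P_u / (φ × 0.6 F_EXX × L) = 372 / (0.75 × 0.6 × 430 × 300 × 10⁻³) = 6.408 mm.
Required leg w = t_e / 0.707 = 9.064 mm → use 10 mm.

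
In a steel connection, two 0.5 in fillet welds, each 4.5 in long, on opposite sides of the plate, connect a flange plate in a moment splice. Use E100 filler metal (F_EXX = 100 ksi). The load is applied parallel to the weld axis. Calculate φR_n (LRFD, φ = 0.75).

Effective throat t_e = 0.707 × 0.5 = 0.3535 in.
Total length L = 9 in; A_we = 0.3535 × 9 = 3.181 in².
F_nw = 0.6 F_EXX = 0.6 × 100 = 60 ksi.
φR_n = 0.75 × 60 × 3.181 = 143.2 kips.

φR_n ≈ 143 kips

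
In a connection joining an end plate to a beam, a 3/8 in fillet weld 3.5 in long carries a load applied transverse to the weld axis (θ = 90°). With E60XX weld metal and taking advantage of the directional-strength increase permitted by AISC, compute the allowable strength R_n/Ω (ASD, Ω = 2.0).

R_n/Ω ≈ 25.1 kips

E60XX → F_EXX = 60 ksi.
t_e = 0.707 × 0.375 = 0.2651 in; A_we = 0.2651 × 3.5 = 0.9279 in².
Directional factor: 1.0 + 0.5 sin^1.5(90°) = 1.5.
F_nw = 0.6 × 60 × 1.5 = 54 ksi.
R_n/Ω = (54 × 0.9279) / 2.0 = 25.05 kips.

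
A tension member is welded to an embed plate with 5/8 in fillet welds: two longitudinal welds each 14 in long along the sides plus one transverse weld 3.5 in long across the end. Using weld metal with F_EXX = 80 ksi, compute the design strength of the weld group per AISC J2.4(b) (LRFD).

t_e = 0.707 × 0.625 = 0.4419 in.
R_nwl = 0.6 × 80 × 0.4419 × 28 = 593.9 kip (longitudinal, 2 welds).
R_nwt = 0.6 × 80 × 0.4419 × 3.5 = 74.23 kip (transverse, base value).
(i) R_nwl + R_nwt = 668.1 kip; (ii) 0.85 R_nwl + 1.5 R_nwt = 616.2 kip.
R_n = max = 668.1 kip [governs: (i)]; φR_n = 501.1 kip.

φR_n ≈ 501 kip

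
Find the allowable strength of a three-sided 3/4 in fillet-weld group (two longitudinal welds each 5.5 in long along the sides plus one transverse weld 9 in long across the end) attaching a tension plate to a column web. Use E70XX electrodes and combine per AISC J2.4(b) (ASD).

E70XX → F_EXX = 70 ksi.
t_e = 0.707 × 0.75 = 0.5302 in.
R_nwl = 0.6 × 70 × 0.5302 × 11 = 245 kip (longitudinal, 2 welds).
R_nwt = 0.6 × 70 × 0.5302 × 9 = 200.4 kip (transverse, base value).
(i) R_nwl + R_nwt = 445.4 kip; (ii) 0.85 R_nwl + 1.5 R_nwt = 508.9 kip.
R_n = max = 508.9 kip [governs: (ii)]; R_n/Ω = 254.4 kip.

R_n/Ω ≈ 254 kip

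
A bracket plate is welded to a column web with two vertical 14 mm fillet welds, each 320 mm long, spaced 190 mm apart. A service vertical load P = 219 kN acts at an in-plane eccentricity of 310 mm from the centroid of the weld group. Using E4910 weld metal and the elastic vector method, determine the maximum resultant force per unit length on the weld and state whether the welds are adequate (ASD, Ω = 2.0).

E49XX → F_EXX = 490 MPa.
Total weld length L_w = 640 mm. Treat welds as unit-width lines.
Polar moment about centroid: J = 2[d³/12 + d(b/2)²] = 2[320³/12 + 320×95²] = 11240000 mm³.
Direct shear f_v = P/L_w = 219×10³ / 640 = 342.2 N/mm (vertical).
Torsion M = P·e = 219×10³ × 310 = 67890000 N·mm.
Critical point at (x, y) = (95, 160) from centroid. f_tx = M·y/J = 966.6 N/mm; f_ty = M·x/J = 573.9 N/mm.
Resultant f_max = √[f_tx² + (f_v + f_ty)²] = √[966.6² + (342.2 + 573.9)²] = 1332 N/mm.
Capacity per unit length: r_n/Ω = (1/2.0) × 0.6 × 490 × (0.707 × 14) = 1455 N/mm.
1332 ≤ 1455 → adequate.

f_max ≈ 1330 N/mm; adequate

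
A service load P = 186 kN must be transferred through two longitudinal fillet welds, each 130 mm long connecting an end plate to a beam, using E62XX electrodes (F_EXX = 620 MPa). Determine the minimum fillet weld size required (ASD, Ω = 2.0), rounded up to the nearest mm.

w = 6 mm

Total weld length L = 260 mm.
Required throat t_e = P × Ω / (0.6 F_EXX × L) = 186 × 2.0 / (0.6 × 620 × 260 × 10⁻³) = 3.846 mm.
Required leg w = t_e / 0.707 = 5.44 mm → use 6 mm.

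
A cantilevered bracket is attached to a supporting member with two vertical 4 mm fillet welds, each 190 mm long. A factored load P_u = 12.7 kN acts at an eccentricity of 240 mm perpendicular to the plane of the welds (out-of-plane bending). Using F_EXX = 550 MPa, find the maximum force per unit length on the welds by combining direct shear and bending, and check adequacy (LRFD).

f_max ≈ 255 N/mm; adequate

L_w = 2 × 190 = 380 mm; section modulus (unit throat) S = 2 × L²/6 = 12030 mm².
Direct shear f_v = P/L_w = 12.7×10³/380 = 33.42 N/mm.
Moment M = P × e = 12.7×10³ × 240 = 3048000 N·mm; bending f_b = M/S = 253.3 N/mm.
f_max = √(f_v² + f_b²) = √(33.42² + 253.3²) = 255.5 N/mm.
φr_n = 0.75 × 0.6 × 550 × (0.707 × 4) = 699.9 N/mm → adequate.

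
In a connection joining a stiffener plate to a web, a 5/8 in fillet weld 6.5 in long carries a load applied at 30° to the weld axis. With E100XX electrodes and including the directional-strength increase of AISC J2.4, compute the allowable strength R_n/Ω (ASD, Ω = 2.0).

R_n/Ω ≈ 101 kips

E100XX → F_EXX = 100 ksi.
t_e = 0.707 × 0.625 = 0.4419 in; A_we = 0.4419 × 6.5 = 2.872 in².
Directional factor: 1.0 + 0.5 sin^1.5(30°) = 1.177.
F_nw = 0.6 × 100 × 1.177 = 70.61 ksi.
R_n/Ω = (70.61 × 2.872) / 2.0 = 101.4 kips.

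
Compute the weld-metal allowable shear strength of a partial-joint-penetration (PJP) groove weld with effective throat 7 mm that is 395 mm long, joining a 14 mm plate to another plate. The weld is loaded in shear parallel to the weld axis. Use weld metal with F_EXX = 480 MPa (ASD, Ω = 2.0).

R_n/Ω ≈ 398 kN

Effective throat (given) t_e = 7 mm.
A_we = 7 × 395 = 2765 mm².
F_nw = 0.6 F_EXX = 288 MPa.
R_n/Ω = (288 × 2765) / 2.0 × 10⁻³ = 398.2 kN.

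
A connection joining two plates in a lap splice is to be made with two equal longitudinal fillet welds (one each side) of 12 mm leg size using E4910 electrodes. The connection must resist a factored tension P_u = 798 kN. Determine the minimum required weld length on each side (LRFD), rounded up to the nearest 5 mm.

L = 215 mm on each side

E49XX → F_EXX = 490 MPa.
Throat t_e = 0.707 × 12 = 8.484 mm.
φr_n = 0.75 × 0.6 × 490 × 8.484 × 10⁻³ = 1.871 kN/mm.
L_req = P_u / φr_n = 798 / 1.871 = 426.6 mm total.
Per side: 426.6 / 2 = 213.3 mm.
Round up → use L = 215 mm on each side.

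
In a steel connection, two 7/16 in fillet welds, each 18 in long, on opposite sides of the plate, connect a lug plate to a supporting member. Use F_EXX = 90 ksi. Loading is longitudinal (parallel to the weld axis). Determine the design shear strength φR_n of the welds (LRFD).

φR_n ≈ 451 kip

Effective throat t_e = 0.707 × 0.4375 = 0.3093 in.
Total length L = 36 in; A_we = 0.3093 × 36 = 11.14 in².
F_nw = 0.6 F_EXX = 0.6 × 90 = 54 ksi.
φR_n = 0.75 × 54 × 11.14 = 451 kip.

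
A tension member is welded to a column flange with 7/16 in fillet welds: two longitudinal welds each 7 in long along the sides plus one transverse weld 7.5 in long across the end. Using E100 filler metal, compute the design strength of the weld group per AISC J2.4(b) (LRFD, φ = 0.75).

φR_n ≈ 322 kips

E100XX → F_EXX = 100 ksi.
t_e = 0.707 × 0.4375 = 0.3093 in.
R_nwl = 0.6 × 100 × 0.3093 × 14 = 259.8 kips (longitudinal, 2 welds).
R_nwt = 0.6 × 100 × 0.3093 × 7.5 = 139.2 kips (transverse, base value).
(i) R_nwl + R_nwt = 399 kips; (ii) 0.85 R_nwl + 1.5 R_nwt = 429.6 kips.
R_n = max = 429.6 kips [governs: (ii)]; φR_n = 322.2 kips.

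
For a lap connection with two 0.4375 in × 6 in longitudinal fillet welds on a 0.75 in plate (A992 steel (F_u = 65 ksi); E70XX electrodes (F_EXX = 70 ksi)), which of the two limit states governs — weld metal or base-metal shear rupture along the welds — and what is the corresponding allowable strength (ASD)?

R_n/Ω ≈ 77.9 kips (weld metal governs)

t_e = 0.707 × 0.4375 = 0.3093 in; L = 12 in.
Weld metal: R_n/Ω = (1/2.0) × 0.6 × 70 × 0.3093 × 12 = 77.95 kips.
Base metal (shear rupture): R_n/Ω = (1/2.0) × 0.6 × 65 × 0.75 × 12 = 175.5 kips.
Governing: weld metal.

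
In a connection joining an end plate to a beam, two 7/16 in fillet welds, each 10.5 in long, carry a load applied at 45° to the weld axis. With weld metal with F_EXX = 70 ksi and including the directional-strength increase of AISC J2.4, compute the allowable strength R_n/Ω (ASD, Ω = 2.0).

R_n/Ω ≈ 177 kip

t_e = 0.707 × 0.4375 = 0.3093 in; A_we = 0.3093 × 21 = 6.496 in².
Directional factor: 1.0 + 0.5 sin^1.5(45°) = 1.297.
F_nw = 0.6 × 70 × 1.297 = 54.49 ksi.
R_n/Ω = (54.49 × 6.496) / 2.0 = 177 kip.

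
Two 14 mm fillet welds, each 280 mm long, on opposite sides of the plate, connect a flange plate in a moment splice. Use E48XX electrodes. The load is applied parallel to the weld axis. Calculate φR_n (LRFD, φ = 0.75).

E48XX → F_EXX = 480 MPa.
Effective throat t_e = 0.707 × 14 = 9.898 mm.
Total length L = 560 mm; A_we = 9.898 × 560 = 5543 mm².
F_nw = 0.6 F_EXX = 0.6 × 480 = 288 MPa.
φR_n = 0.75 × 288 × 5543 × 10⁻³ = 1197 kN.

φR_n ≈ 1200 kN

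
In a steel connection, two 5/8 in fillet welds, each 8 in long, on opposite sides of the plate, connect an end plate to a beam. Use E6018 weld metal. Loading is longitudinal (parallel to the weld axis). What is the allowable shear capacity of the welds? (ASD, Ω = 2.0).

E60XX → F_EXX = 60 ksi.
Effective throat t_e = 0.707 × 0.625 = 0.4419 in.
Total length L = 16 in; A_we = 0.4419 × 16 = 7.07 in².
F_nw = 0.6 F_EXX = 0.6 × 60 = 36 ksi.
R_n = 36 × 7.07 = 254.5 kip; R_n/Ω = 254.5/2.0 = 127.3 kip.

R_n/Ω ≈ 127 kip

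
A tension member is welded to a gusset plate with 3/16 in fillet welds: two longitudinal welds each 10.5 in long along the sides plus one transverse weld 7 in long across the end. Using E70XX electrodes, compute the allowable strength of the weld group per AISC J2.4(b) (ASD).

R_n/Ω ≈ 78.9 kips

E70XX → F_EXX = 70 ksi.
t_e = 0.707 × 0.1875 = 0.1326 in.
R_nwl = 0.6 × 70 × 0.1326 × 21 = 116.9 kips (longitudinal, 2 welds).
R_nwt = 0.6 × 70 × 0.1326 × 7 = 38.97 kips (transverse, base value).
(i) R_nwl + R_nwt = 155.9 kips; (ii) 0.85 R_nwl + 1.5 R_nwt = 157.8 kips.
R_n = max = 157.8 kips [governs: (ii)]; R_n/Ω = 78.92 kips.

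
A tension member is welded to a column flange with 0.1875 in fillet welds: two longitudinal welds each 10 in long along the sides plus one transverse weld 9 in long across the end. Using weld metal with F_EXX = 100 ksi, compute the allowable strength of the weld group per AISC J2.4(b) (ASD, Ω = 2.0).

t_e = 0.707 × 0.1875 = 0.1326 in.
R_nwl = 0.6 × 100 × 0.1326 × 20 = 159.1 kip (longitudinal, 2 welds).
R_nwt = 0.6 × 100 × 0.1326 × 9 = 71.58 kip (transverse, base value).
(i) R_nwl + R_nwt = 230.7 kip; (ii) 0.85 R_nwl + 1.5 R_nwt = 242.6 kip.
R_n = max = 242.6 kip [governs: (ii)]; R_n/Ω = 121.3 kip.

R_n/Ω ≈ 121 kip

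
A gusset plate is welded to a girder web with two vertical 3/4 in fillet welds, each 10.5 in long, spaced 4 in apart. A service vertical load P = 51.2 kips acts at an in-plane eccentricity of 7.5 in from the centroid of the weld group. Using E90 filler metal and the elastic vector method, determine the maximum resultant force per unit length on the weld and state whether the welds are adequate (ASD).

f_max ≈ 8.95 kip/in; adequate

E90XX → F_EXX = 90 ksi.
Total weld length L_w = 21 in. Treat welds as unit-width lines.
Polar moment about centroid: J = 2[d³/12 + d(b/2)²] = 2[10.5³/12 + 10.5×2²] = 276.9 in³.
Direct shear f_v = P/L_w = 51.2 / 21 = 2.438 kip/in (vertical).
Torsion M = P·e = 51.2 × 7.5 = 384 kip·in.
Critical point at (x, y) = (2, 5.25) from centroid. f_tx = M·y/J = 7.28 kip/in; f_ty = M·x/J = 2.773 kip/in.
Resultant f_max = √[f_tx² + (f_v + f_ty)²] = √[7.28² + (2.438 + 2.773)²] = 8.953 kip/in.
Capacity per unit length: r_n/Ω = (1/2.0) × 0.6 × 90 × (0.707 × 0.75) = 14.32 kip/in.
8.953 ≤ 14.32 → adequate.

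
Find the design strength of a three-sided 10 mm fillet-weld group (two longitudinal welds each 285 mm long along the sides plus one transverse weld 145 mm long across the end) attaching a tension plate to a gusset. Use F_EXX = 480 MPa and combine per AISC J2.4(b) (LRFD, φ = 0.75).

φR_n ≈ 1090 kN

t_e = 0.707 × 10 = 7.07 mm.
R_nwl = 0.6 × 480 × 7.07 × 570 × 10⁻³ = 1161 kN (longitudinal, 2 welds).
R_nwt = 0.6 × 480 × 7.07 × 145 × 10⁻³ = 295.2 kN (transverse, base value).
(i) R_nwl + R_nwt = 1456 kN; (ii) 0.85 R_nwl + 1.5 R_nwt = 1429 kN.
R_n = max = 1456 kN [governs: (i)]; φR_n = 1092 kN.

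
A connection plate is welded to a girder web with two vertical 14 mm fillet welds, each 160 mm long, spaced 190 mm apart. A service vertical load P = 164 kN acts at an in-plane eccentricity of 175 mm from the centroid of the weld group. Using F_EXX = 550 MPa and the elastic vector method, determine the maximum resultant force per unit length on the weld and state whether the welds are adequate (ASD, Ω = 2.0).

f_max ≈ 1430 N/mm; adequate

Total weld length L_w = 320 mm. Treat welds as unit-width lines.
Polar moment about centroid: J = 2[d³/12 + d(b/2)²] = 2[160³/12 + 160×95²] = 3571000 mm³.
Direct shear f_v = P/L_w = 164×10³ / 320 = 512.5 N/mm (vertical).
Torsion M = P·e = 164×10³ × 175 = 28700000 N·mm.
Critical point at (x, y) = (95, 80) from centroid. f_tx = M·y/J = 643 N/mm; f_ty = M·x/J = 763.6 N/mm.
Resultant f_max = √[f_tx² + (f_v + f_ty)²] = √[643² + (512.5 + 763.6)²] = 1429 N/mm.
Capacity per unit length: r_n/Ω = (1/2.0) × 0.6 × 550 × (0.707 × 14) = 1633 N/mm.
1429 ≤ 1633 → adequate.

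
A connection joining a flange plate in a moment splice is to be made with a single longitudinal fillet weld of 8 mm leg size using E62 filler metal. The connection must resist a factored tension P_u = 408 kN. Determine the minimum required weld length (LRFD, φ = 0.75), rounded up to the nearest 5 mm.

L = 260 mm

E62XX → F_EXX = 620 MPa.
Throat t_e = 0.707 × 8 = 5.656 mm.
φr_n = 0.75 × 0.6 × 620 × 5.656 × 10⁻³ = 1.578 kN/mm.
L_req = P_u / φr_n = 408 / 1.578 = 258.6 mm total.
Round up → use L = 260 mm.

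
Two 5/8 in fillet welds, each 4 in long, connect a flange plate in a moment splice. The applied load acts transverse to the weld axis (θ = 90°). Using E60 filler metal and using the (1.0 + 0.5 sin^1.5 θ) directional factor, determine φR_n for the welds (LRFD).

φR_n ≈ 143 kips

E60XX → F_EXX = 60 ksi.
t_e = 0.707 × 0.625 = 0.4419 in; A_we = 0.4419 × 8 = 3.535 in².
Directional factor: 1.0 + 0.5 sin^1.5(90°) = 1.5.
F_nw = 0.6 × 60 × 1.5 = 54 ksi.
φR_n = 0.75 × 54 × 3.535 = 143.2 kips.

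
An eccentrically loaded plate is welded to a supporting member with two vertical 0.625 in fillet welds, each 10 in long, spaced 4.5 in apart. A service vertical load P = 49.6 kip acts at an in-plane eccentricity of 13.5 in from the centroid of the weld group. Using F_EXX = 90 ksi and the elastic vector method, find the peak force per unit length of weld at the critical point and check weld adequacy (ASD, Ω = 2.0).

f_max ≈ 14.9 kip/in; NOT adequate

Total weld length L_w = 20 in. Treat welds as unit-width lines.
Polar moment about centroid: J = 2[d³/12 + d(b/2)²] = 2[10³/12 + 10×2.25²] = 267.9 in³.
Direct shear f_v = P/L_w = 49.6 / 20 = 2.48 kip/in (vertical).
Torsion M = P·e = 49.6 × 13.5 = 669.6 kip·in.
Critical point at (x, y) = (2.25, 5) from centroid. f_tx = M·y/J = 12.5 kip/in; f_ty = M·x/J = 5.623 kip/in.
Resultant f_max = √[f_tx² + (f_v + f_ty)²] = √[12.5² + (2.48 + 5.623)²] = 14.89 kip/in.
Capacity per unit length: r_n/Ω = (1/2.0) × 0.6 × 90 × (0.707 × 0.625) = 11.93 kip/in.
14.89 > 11.93 → NOT adequate.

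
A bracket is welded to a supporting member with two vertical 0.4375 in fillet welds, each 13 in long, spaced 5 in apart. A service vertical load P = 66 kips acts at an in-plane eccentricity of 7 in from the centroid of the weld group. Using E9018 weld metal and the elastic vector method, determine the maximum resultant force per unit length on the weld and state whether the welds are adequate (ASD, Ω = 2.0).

E90XX → F_EXX = 90 ksi.
Total weld length L_w = 26 in. Treat welds as unit-width lines.
Polar moment about centroid: J = 2[d³/12 + d(b/2)²] = 2[13³/12 + 13×2.5²] = 528.7 in³.
Direct shear f_v = P/L_w = 66 / 26 = 2.538 kip/in (vertical).
Torsion M = P·e = 66 × 7 = 462 kip·in.
Critical point at (x, y) = (2.5, 6.5) from centroid. f_tx = M·y/J = 5.68 kip/in; f_ty = M·x/J = 2.185 kip/in.
Resultant f_max = √[f_tx² + (f_v + f_ty)²] = √[5.68² + (2.538 + 2.185)²] = 7.387 kip/in.
Capacity per unit length: r_n/Ω = (1/2.0) × 0.6 × 90 × (0.707 × 0.4375) = 8.351 kip/in.
7.387 ≤ 8.351 → adequate.

f_max ≈ 7.39 kip/in; adequate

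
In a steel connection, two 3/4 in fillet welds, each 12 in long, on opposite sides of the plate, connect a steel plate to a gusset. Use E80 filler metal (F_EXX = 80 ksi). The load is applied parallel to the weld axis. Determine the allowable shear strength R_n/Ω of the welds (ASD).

R_n/Ω ≈ 305 kips

Effective throat t_e = 0.707 × 0.75 = 0.5302 in.
Total length L = 24 in; A_we = 0.5302 × 24 = 12.73 in².
F_nw = 0.6 F_EXX = 0.6 × 80 = 48 ksi.
R_n = 48 × 12.73 = 610.8 kips; R_n/Ω = 610.8/2.0 = 305.4 kips.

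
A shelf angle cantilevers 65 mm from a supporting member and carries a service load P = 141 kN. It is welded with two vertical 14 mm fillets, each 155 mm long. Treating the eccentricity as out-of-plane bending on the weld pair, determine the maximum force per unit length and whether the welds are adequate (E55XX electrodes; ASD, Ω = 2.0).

f_max ≈ 1230 N/mm; adequate

E55XX → F_EXX = 550 MPa.
L_w = 2 × 155 = 310 mm; section modulus (unit throat) S = 2 × L²/6 = 8008 mm².
Direct shear f_v = P/L_w = 141×10³/310 = 454.8 N/mm.
Moment M = P × e = 141×10³ × 65 = 9165000 N·mm; bending f_b = M/S = 1144 N/mm.
f_max = √(f_v² + f_b²) = √(454.8² + 1144²) = 1232 N/mm.
r_n/Ω = (1/2.0) × 0.6 × 550 × (0.707 × 14) = 1633 N/mm → adequate.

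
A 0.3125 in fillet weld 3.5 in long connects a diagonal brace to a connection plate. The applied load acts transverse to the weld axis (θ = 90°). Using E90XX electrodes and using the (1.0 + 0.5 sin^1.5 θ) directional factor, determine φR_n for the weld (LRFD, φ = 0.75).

φR_n ≈ 47 kip

E90XX → F_EXX = 90 ksi.
t_e = 0.707 × 0.3125 = 0.2209 in; A_we = 0.2209 × 3.5 = 0.7733 in².
Directional factor: 1.0 + 0.5 sin^1.5(90°) = 1.5.
F_nw = 0.6 × 90 × 1.5 = 81 ksi.
φR_n = 0.75 × 81 × 0.7733 = 46.98 kip.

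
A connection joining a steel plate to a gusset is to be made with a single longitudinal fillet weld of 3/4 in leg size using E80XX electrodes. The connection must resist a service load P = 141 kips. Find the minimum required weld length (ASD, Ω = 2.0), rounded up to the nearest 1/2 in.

E80XX → F_EXX = 80 ksi.
Throat t_e = 0.707 × 0.75 = 0.5302 in.
r_n/Ω = (0.6 × 80 × 0.5302) / 2.0 = 12.73 kip/in.
L_req = P / (r_n/Ω) = 141 / 12.73 = 11.08 in total.
Round up → use L = 11.5 in.

L = 11.5 in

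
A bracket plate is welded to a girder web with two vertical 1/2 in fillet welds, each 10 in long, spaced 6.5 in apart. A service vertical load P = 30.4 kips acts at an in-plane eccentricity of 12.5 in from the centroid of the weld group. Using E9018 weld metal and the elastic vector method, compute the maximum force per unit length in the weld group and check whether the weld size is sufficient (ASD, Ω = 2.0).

f_max ≈ 6.94 kip/in; adequate

E90XX → F_EXX = 90 ksi.
Total weld length L_w = 20 in. Treat welds as unit-width lines.
Polar moment about centroid: J = 2[d³/12 + d(b/2)²] = 2[10³/12 + 10×3.25²] = 377.9 in³.
Direct shear f_v = P/L_w = 30.4 / 20 = 1.52 kip/in (vertical).
Torsion M = P·e = 30.4 × 12.5 = 380 kip·in.
Critical point at (x, y) = (3.25, 5) from centroid. f_tx = M·y/J = 5.028 kip/in; f_ty = M·x/J = 3.268 kip/in.
Resultant f_max = √[f_tx² + (f_v + f_ty)²] = √[5.028² + (1.52 + 3.268)²] = 6.943 kip/in.
Capacity per unit length: r_n/Ω = (1/2.0) × 0.6 × 90 × (0.707 × 0.5) = 9.544 kip/in.
6.943 ≤ 9.544 → adequate.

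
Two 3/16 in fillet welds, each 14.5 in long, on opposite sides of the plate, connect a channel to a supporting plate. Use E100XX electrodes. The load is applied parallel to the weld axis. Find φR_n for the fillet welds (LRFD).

E100XX → F_EXX = 100 ksi.
Effective throat t_e = 0.707 × 0.1875 = 0.1326 in.
Total length L = 29 in; A_we = 0.1326 × 29 = 3.844 in².
F_nw = 0.6 F_EXX = 0.6 × 100 = 60 ksi.
φR_n = 0.75 × 60 × 3.844 = 173 kip.

φR_n ≈ 173 kip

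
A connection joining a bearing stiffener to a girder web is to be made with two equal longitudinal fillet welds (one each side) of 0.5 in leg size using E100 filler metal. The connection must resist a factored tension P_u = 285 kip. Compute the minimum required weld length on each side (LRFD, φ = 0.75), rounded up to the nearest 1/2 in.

E100XX → F_EXX = 100 ksi.
Throat t_e = 0.707 × 0.5 = 0.3535 in.
φr_n = 0.75 × 0.6 × 100 × 0.3535 = 15.91 kip/in.
L_req = P_u / φr_n = 285 / 15.91 = 17.92 in total.
Per side: 17.92 / 2 = 8.958 in.
Round up → use L = 9 in on each side.

L = 9 in on each side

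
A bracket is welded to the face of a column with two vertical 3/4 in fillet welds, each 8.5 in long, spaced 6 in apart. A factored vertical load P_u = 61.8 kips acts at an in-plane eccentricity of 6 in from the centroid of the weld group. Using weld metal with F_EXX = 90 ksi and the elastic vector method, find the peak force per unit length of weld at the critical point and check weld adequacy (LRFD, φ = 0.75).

f_max ≈ 10.1 kip/in; adequate

Total weld length L_w = 17 in. Treat welds as unit-width lines.
Polar moment about centroid: J = 2[d³/12 + d(b/2)²] = 2[8.5³/12 + 8.5×3²] = 255.4 in³.
Direct shear f_v = P/L_w = 61.8 / 17 = 3.635 kip/in (vertical).
Torsion M = P·e = 61.8 × 6 = 370.8 kip·in.
Critical point at (x, y) = (3, 4.25) from centroid. f_tx = M·y/J = 6.171 kip/in; f_ty = M·x/J = 4.356 kip/in.
Resultant f_max = √[f_tx² + (f_v + f_ty)²] = √[6.171² + (3.635 + 4.356)²] = 10.1 kip/in.
Capacity per unit length: φr_n = 0.75 × 0.6 × 90 × (0.707 × 0.75) = 21.48 kip/in.
10.1 ≤ 21.48 → adequate.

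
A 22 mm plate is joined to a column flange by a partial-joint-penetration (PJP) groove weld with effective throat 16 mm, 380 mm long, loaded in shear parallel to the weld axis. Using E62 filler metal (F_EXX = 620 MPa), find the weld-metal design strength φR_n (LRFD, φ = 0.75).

φR_n ≈ 1700 kN

Effective throat (given) t_e = 16 mm.
A_we = 16 × 380 = 6080 mm².
F_nw = 0.6 F_EXX = 372 MPa.
φR_n = 0.75 × 372 × 6080 × 10⁻³ = 1696 kN.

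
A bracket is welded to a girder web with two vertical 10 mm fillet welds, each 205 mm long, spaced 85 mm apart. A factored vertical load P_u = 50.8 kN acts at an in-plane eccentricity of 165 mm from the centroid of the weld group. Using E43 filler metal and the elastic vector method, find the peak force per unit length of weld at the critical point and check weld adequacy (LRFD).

E43XX → F_EXX = 430 MPa.
Total weld length L_w = 410 mm. Treat welds as unit-width lines.
Polar moment about centroid: J = 2[d³/12 + d(b/2)²] = 2[205³/12 + 205×42.5²] = 2176000 mm³.
Direct shear f_v = P/L_w = 50.8×10³ / 410 = 123.9 N/mm (vertical).
Torsion M = P·e = 50.8×10³ × 165 = 8382000 N·mm.
Critical point at (x, y) = (42.5, 102.5) from centroid. f_tx = M·y/J = 394.8 N/mm; f_ty = M·x/J = 163.7 N/mm.
Resultant f_max = √[f_tx² + (f_v + f_ty)²] = √[394.8² + (123.9 + 163.7)²] = 488.4 N/mm.
Capacity per unit length: φr_n = 0.75 × 0.6 × 430 × (0.707 × 10) = 1368 N/mm.
488.4 ≤ 1368 → adequate.

f_max ≈ 488 N/mm; adequate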